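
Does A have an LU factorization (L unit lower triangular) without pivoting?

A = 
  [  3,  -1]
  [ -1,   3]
Yes.
A[1,1] = 3 ≠ 0, so Gaussian elimination proceeds without a row swap: multiplier ℓ₂₁ = (-1)/(3) = -1/3, and U[2,2] = 3 - (-1/3)(-1) = 8/3.
L = 
  [   1,    0]
  [-1/3,    1]
U = 
  [  3,  -1]
  [  0, 8/3]
Check row 2 of LU: [(-1/3)(3), (-1/3)(-1) + (8/3)] = [-1, 3] = row 2 of A ✓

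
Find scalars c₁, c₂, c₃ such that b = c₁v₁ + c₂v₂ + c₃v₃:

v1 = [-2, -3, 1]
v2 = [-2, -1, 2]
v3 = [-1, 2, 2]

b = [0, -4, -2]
c1 = 2, c2 = -2, c3 = 0

b = 2·v1 + -2·v2 + 0·v3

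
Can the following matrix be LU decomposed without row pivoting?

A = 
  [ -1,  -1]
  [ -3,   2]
Yes.
A[1,1] = -1 ≠ 0, so Gaussian elimination proceeds without a row swap: multiplier ℓ₂₁ = (-3)/(-1) = 3, and U[2,2] = 2 - (3)(-1) = 5.
L = 
  [  1,   0]
  [  3,   1]
U = 
  [ -1,  -1]
  [  0,   5]
Check row 2 of LU: [(3)(-1), (3)(-1) + 5] = [-3, 2] = row 2 of A ✓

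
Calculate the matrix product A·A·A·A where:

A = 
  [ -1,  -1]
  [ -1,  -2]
A^4 = 
  [ 13,  21]
  [ 21,  34]

A² = A·A:
A²[1,1] = (-1)(-1) + (-1)(-1) = 2
A²[1,2] = (-1)(-1) + (-1)(-2) = 3
A²[2,1] = (-1)(-1) + (-2)(-1) = 3
A²[2,2] = (-1)(-1) + (-2)(-2) = 5
A² = 
  [  2,   3]
  [  3,   5]

A^3 = A^2·A:
A^3[1,1] = (2)(-1) + (3)(-1) = -5
A^3[1,2] = (2)(-1) + (3)(-2) = -8
A^3[2,1] = (3)(-1) + (5)(-1) = -8
A^3[2,2] = (3)(-1) + (5)(-2) = -13
A^3 = 
  [ -5,  -8]
  [ -8, -13]

A^4 = A^3·A:
A^4[1,1] = (-5)(-1) + (-8)(-1) = 13
A^4[1,2] = (-5)(-1) + (-8)(-2) = 21
A^4[2,1] = (-8)(-1) + (-13)(-1) = 21
A^4[2,2] = (-8)(-1) + (-13)(-2) = 34
A^4 = 
  [ 13,  21]
  [ 21,  34]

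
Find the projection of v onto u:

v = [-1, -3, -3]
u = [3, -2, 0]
v·u = (-1)(3) + (-3)(-2) + (-3)(0) = 3
u·u = (3)² + (-2)² + (0)² = 13
proj_u(v) = (v·u / u·u) × u = (3/13) × u

proj_u(v) = [9/13, -6/13, 0]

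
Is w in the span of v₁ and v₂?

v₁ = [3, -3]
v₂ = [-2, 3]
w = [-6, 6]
Yes

Form the augmented matrix and row-reduce:
[v₁|v₂|w] = 
  [  3,  -2,  -6]
  [ -3,   3,   6]
R2 → R2 + (1)·R1
REF = 
  [  3,  -2,  -6]
  [  0,   1,   0]

No row of the form [0 0 | nonzero], so the system is consistent. Back-substitution gives c₁ = -2, c₂ = 0: w = (-2)·v₁ + (0)·v₂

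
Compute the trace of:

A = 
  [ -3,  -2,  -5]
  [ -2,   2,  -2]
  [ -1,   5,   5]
4

tr(A) = -3 + 2 + 5 = 4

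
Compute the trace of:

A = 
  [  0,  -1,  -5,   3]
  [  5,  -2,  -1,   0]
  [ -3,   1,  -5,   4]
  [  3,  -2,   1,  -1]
-8

tr(A) = 0 + -2 + -5 + -1 = -8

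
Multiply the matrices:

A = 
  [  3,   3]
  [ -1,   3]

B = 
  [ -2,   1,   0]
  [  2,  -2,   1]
AB = 
  [  0,  -3,   3]
  [  8,  -7,   3]

A is 2×2 and B is 2×3, so AB is 2×3. Each entry is (row of A)·(column of B):
AB[1,1] = (3)(-2) + (3)(2) = 0
AB[1,2] = (3)(1) + (3)(-2) = -3
AB[1,3] = (3)(0) + (3)(1) = 3
AB[2,1] = (-1)(-2) + (3)(2) = 8
AB[2,2] = (-1)(1) + (3)(-2) = -7
AB[2,3] = (-1)(0) + (3)(1) = 3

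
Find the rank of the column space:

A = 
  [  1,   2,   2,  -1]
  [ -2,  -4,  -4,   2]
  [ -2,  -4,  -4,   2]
Row reduce:
R2 → R2 + (2)·R1
R3 → R3 + (2)·R1
REF = 
  [  1,   2,   2,  -1]
  [  0,   0,   0,   0]
  [  0,   0,   0,   0]
Pivot columns: 1 → 1 pivot.
dim(Col(A)) = number of pivot columns = 1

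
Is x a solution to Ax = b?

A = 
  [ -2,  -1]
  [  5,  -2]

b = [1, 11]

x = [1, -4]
No

Ax = [2, 13] ≠ b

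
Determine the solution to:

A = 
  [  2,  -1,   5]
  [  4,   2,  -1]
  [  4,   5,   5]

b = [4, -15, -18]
Row reduce the augmented matrix [A|b]:
R2 → R2 - (2)·R1
R3 → R3 - (2)·R1
R3 → R3 - (7/4)·R2
REF = 
  [   2,   -1,    5,    4]
  [   0,    4,  -11,  -23]
  [   0,    0, 57/4, 57/4]

Back-substitution:
x₃ = (57/4) / (57/4) = 1
x₂ = (-23 - (-11)(1)) / 4 = -3
x₁ = (4 - (-1)(-3) - (5)(1)) / 2 = -2

x = [-2, -3, 1]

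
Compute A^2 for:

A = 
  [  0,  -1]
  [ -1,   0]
A² = A·A:
A²[1,1] = (0)(0) + (-1)(-1) = 1
A²[1,2] = (0)(-1) + (-1)(0) = 0
A²[2,1] = (-1)(0) + (0)(-1) = 0
A²[2,2] = (-1)(-1) + (0)(0) = 1
A² = 
  [  1,   0]
  [  0,   1]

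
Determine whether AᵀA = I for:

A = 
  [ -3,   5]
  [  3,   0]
No

AᵀA = 
  [ 18, -15]
  [-15,  25]
≠ I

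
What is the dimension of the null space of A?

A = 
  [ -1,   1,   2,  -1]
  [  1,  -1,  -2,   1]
nullity(A) = 3

Row reduce:
R2 → R2 + (1)·R1
REF = 
  [ -1,   1,   2,  -1]
  [  0,   0,   0,   0]
Pivot columns: 1 → 1 pivot.
rank(A) = 1, so nullity(A) = 4 - 1 = 3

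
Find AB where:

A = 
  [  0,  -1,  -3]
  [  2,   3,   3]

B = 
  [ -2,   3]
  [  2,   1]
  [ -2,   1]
A is 2×3 and B is 3×2, so AB is 2×2. Each entry is (row of A)·(column of B):
AB[1,1] = (0)(-2) + (-1)(2) + (-3)(-2) = 4
AB[1,2] = (0)(3) + (-1)(1) + (-3)(1) = -4
AB[2,1] = (2)(-2) + (3)(2) + (3)(-2) = -4
AB[2,2] = (2)(3) + (3)(1) + (3)(1) = 12

AB = 
  [  4,  -4]
  [ -4,  12]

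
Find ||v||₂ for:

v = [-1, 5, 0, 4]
6.481

||v||₂ = √((-1)² + (5)² + (0)² + (4)²) = √42 = 6.481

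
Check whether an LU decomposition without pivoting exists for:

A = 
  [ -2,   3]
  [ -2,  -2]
Yes.
A[1,1] = -2 ≠ 0, so Gaussian elimination proceeds without a row swap: multiplier ℓ₂₁ = (-2)/(-2) = 1, and U[2,2] = -2 - (1)(3) = -5.
L = 
  [  1,   0]
  [  1,   1]
U = 
  [ -2,   3]
  [  0,  -5]
Check row 2 of LU: [(1)(-2), (1)(3) + (-5)] = [-2, -2] = row 2 of A ✓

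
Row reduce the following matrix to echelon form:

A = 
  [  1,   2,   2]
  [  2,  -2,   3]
Row operations:
R2 → R2 - (2)·R1

Resulting echelon form:
REF = 
  [  1,   2,   2]
  [  0,  -6,  -1]

Rank = 2 (number of non-zero pivot rows).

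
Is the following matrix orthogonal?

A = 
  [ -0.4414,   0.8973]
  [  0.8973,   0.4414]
Yes

AᵀA = 
  [  1,   0]
  [  0,   1]
≈ I (equal to I up to the 4-dp rounding of the entries)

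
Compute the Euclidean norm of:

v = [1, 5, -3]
5.916

||v||₂ = √((1)² + (5)² + (-3)²) = √35 = 5.916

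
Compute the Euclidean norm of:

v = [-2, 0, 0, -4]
4.472

||v||₂ = √((-2)² + (0)² + (0)² + (-4)²) = √20 = 4.472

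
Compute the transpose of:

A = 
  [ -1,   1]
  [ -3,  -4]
Aᵀ = 
  [ -1,  -3]
  [  1,  -4]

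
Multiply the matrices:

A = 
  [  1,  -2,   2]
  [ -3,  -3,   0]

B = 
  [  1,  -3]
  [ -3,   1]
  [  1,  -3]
AB = 
  [  9, -11]
  [  6,   6]

A is 2×3 and B is 3×2, so AB is 2×2. Each entry is (row of A)·(column of B):
AB[1,1] = (1)(1) + (-2)(-3) + (2)(1) = 9
AB[1,2] = (1)(-3) + (-2)(1) + (2)(-3) = -11
AB[2,1] = (-3)(1) + (-3)(-3) + (0)(1) = 6
AB[2,2] = (-3)(-3) + (-3)(1) + (0)(-3) = 6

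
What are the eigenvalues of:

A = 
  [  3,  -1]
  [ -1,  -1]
tr(A) = 2, det(A) = -4
Characteristic polynomial: λ² - tr(A)λ + det(A) = λ² - 2λ - 4
λ² - 2λ - 4 = 0  ⇒  λ = (2 ± √((-2)² - 4·(-4)))/2 = (2 ± √(20))/2
  = 1 + √5,  1 - √5

λ = 1 + √5, 1 - √5  (≈ 3.236, -1.236)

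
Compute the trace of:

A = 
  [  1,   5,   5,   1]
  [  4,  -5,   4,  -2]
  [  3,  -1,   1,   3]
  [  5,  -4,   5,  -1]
-4

tr(A) = 1 + -5 + 1 + -1 = -4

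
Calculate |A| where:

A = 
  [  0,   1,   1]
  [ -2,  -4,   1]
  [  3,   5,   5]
Cofactor expansion along row 1:
det(A) = (0)·((-4)(5) - (1)(5)) - (1)·((-2)(5) - (1)(3)) + (1)·((-2)(5) - (-4)(3))
  = (0)(-25) - (1)(-13) + (1)(2)
  = 15

det(A) = 15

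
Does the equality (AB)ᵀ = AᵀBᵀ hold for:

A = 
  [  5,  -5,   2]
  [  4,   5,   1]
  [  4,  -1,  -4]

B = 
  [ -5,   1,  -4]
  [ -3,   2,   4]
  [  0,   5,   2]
No

(AB)ᵀ = 
  [-10, -35, -17]
  [  5,  19, -18]
  [-36,   6, -28]

AᵀBᵀ = 
  [-37,   9,  28]
  [ 34,  21,  23]
  [  7, -20,  -3]

The two matrices differ, so (AB)ᵀ ≠ AᵀBᵀ in general. The correct identity is (AB)ᵀ = BᵀAᵀ.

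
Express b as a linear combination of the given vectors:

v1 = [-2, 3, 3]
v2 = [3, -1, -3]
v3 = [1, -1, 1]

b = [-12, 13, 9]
c1 = 3, c2 = -1, c3 = -3

b = 3·v1 + -1·v2 + -3·v3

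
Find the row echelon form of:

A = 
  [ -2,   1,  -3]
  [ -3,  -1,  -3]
Row operations:
R2 → R2 - (3/2)·R1

Resulting echelon form:
REF = 
  [  -2,    1,   -3]
  [   0, -5/2,  3/2]

Rank = 2 (number of non-zero pivot rows).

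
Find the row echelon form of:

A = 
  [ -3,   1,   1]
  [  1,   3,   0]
Row operations:
R2 → R2 + (1/3)·R1

Resulting echelon form:
REF = 
  [  -3,    1,    1]
  [   0, 10/3,  1/3]

Rank = 2 (number of non-zero pivot rows).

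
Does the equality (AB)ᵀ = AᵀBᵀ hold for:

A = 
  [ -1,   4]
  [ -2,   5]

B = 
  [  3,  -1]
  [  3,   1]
No

(AB)ᵀ = 
  [  9,   9]
  [  5,   7]

AᵀBᵀ = 
  [ -1,  -5]
  [  7,  17]

The two matrices differ, so (AB)ᵀ ≠ AᵀBᵀ in general. The correct identity is (AB)ᵀ = BᵀAᵀ.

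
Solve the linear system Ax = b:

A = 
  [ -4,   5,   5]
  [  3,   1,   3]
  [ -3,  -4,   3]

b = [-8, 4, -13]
Row reduce the augmented matrix [A|b]:
R2 → R2 + (3/4)·R1
R3 → R3 - (3/4)·R1
R3 → R3 + (31/19)·R2
REF = 
  [     -4,       5,       5,      -8]
  [      0,    19/4,    27/4,      -2]
  [      0,       0,  195/19, -195/19]

Back-substitution:
x₃ = (-195/19) / (195/19) = -1
x₂ = (-2 - (27/4)(-1)) / (19/4) = 1
x₁ = (-8 - (5)(1) - (5)(-1)) / (-4) = 2

x = [2, 1, -1]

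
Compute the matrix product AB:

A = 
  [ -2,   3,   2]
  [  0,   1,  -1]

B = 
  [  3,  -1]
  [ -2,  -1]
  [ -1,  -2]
A is 2×3 and B is 3×2, so AB is 2×2. Each entry is (row of A)·(column of B):
AB[1,1] = (-2)(3) + (3)(-2) + (2)(-1) = -14
AB[1,2] = (-2)(-1) + (3)(-1) + (2)(-2) = -5
AB[2,1] = (0)(3) + (1)(-2) + (-1)(-1) = -1
AB[2,2] = (0)(-1) + (1)(-1) + (-1)(-2) = 1

AB = 
  [-14,  -5]
  [ -1,   1]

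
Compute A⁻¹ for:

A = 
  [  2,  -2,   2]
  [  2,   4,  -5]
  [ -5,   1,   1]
det(A) = (2)·((4)(1) - (-5)(1)) - (-2)·((2)(1) - (-5)(-5)) + (2)·((2)(1) - (4)(-5))
  = (2)(9) - (-2)(-23) + (2)(22)
  = 16
det(A) = 16 ≠ 0, so A is invertible.

Cofactors Cᵢⱼ = (-1)ⁱ⁺ʲ·Mᵢⱼ:
C = 
  [  9,  23,  22]
  [  4,  12,   8]
  [  2,  14,  12]

adj(A) = Cᵀ:
adj(A) = 
  [  9,   4,   2]
  [ 23,  12,  14]
  [ 22,   8,  12]

A⁻¹ = (1/16) · adj(A):
A⁻¹ = 
  [ 9/16,   1/4,   1/8]
  [23/16,   3/4,   7/8]
  [ 11/8,   1/2,   3/4]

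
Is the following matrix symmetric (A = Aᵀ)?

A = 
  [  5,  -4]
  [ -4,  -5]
Yes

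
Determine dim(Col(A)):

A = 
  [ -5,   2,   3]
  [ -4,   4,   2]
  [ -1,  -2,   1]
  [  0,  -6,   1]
dim(Col(A)) = 2

Row reduce:
R2 → R2 - (4/5)·R1
R3 → R3 - (1/5)·R1
R3 → R3 + (1)·R2
R4 → R4 + (5/2)·R2
REF = 
  [  -5,    2,    3]
  [   0, 12/5, -2/5]
  [   0,    0,    0]
  [   0,    0,    0]
Pivot columns: 1, 2 → 2 pivots.
dim(Col(A)) = number of pivot columns = 2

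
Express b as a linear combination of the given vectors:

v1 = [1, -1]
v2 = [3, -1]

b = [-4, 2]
c1 = -1, c2 = -1

b = -1·v1 + -1·v2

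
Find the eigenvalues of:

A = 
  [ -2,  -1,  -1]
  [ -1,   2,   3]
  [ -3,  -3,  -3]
λ = -3, i, -i  (≈ -3, 0 + 1i, 0 - 1i)

Characteristic polynomial: det(λI - A) = λ³ + 3λ² + λ + 3
Testing integer divisors of the constant term: p(-3) = 0, so (λ + 3) is a factor:
p(λ) = (λ + 3)(λ² + 1)
λ² + 1 = 0  ⇒  λ = (0 ± √((0)² - 4·(1)))/2 = (0 ± √(-4))/2
  = i,  -i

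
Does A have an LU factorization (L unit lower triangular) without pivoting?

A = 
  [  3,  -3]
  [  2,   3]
Yes.
A[1,1] = 3 ≠ 0, so Gaussian elimination proceeds without a row swap: multiplier ℓ₂₁ = (2)/(3) = 2/3, and U[2,2] = 3 - (2/3)(-3) = 5.
L = 
  [  1,   0]
  [2/3,   1]
U = 
  [  3,  -3]
  [  0,   5]
Check row 2 of LU: [(2/3)(3), (2/3)(-3) + 5] = [2, 3] = row 2 of A ✓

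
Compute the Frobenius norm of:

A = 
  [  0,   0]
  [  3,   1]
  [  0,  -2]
||A||_F = 3.742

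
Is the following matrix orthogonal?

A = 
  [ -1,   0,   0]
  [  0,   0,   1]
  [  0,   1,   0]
Yes

AᵀA = 
  [  1,   0,   0]
  [  0,   1,   0]
  [  0,   0,   1]
= I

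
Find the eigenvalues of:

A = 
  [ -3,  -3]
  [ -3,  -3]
tr(A) = -6, det(A) = 0
Characteristic polynomial: λ² - tr(A)λ + det(A) = λ² + 6λ
λ² + 6λ = λ(λ + 6)

λ = 0, -6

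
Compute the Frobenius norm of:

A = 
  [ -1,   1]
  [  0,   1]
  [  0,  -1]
||A||_F = 2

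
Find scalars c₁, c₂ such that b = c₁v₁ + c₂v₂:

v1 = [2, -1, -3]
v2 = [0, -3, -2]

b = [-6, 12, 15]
c1 = -3, c2 = -3

b = -3·v1 + -3·v2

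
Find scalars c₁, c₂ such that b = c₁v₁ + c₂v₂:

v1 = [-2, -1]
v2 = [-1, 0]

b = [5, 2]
c1 = -2, c2 = -1

b = -2·v1 + -1·v2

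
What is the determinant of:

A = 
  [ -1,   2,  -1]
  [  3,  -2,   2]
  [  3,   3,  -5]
23

Cofactor expansion along row 1:
det(A) = (-1)·((-2)(-5) - (2)(3)) - (2)·((3)(-5) - (2)(3)) + (-1)·((3)(3) - (-2)(3))
  = (-1)(4) - (2)(-21) + (-1)(15)
  = 23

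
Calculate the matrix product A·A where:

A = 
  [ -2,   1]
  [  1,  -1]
A² = A·A:
A²[1,1] = (-2)(-2) + (1)(1) = 5
A²[1,2] = (-2)(1) + (1)(-1) = -3
A²[2,1] = (1)(-2) + (-1)(1) = -3
A²[2,2] = (1)(1) + (-1)(-1) = 2
A² = 
  [  5,  -3]
  [ -3,   2]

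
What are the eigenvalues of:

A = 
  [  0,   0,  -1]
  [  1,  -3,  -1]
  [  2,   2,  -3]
λ = -1, (-5 + i√7)/2, (-5 - i√7)/2  (≈ -1, -2.5 + 1.323i, -2.5 - 1.323i)

Characteristic polynomial: det(λI - A) = λ³ + 6λ² + 13λ + 8
Testing integer divisors of the constant term: p(-1) = 0, so (λ + 1) is a factor:
p(λ) = (λ + 1)(λ² + 5λ + 8)
λ² + 5λ + 8 = 0  ⇒  λ = (-5 ± √((5)² - 4·(8)))/2 = (-5 ± √(-7))/2
  = (-5 + i√7)/2,  (-5 - i√7)/2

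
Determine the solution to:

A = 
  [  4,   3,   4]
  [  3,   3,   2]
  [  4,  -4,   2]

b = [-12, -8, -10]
x = [-2, 0, -1]

Row reduce the augmented matrix [A|b]:
R2 → R2 - (3/4)·R1
R3 → R3 - (1)·R1
R3 → R3 + (28/3)·R2
REF = 
  [    4,     3,     4,   -12]
  [    0,   3/4,    -1,     1]
  [    0,     0, -34/3,  34/3]

Back-substitution:
x₃ = (34/3) / (-34/3) = -1
x₂ = (1 - (-1)(-1)) / (3/4) = 0
x₁ = (-12 - (3)(0) - (4)(-1)) / 4 = -2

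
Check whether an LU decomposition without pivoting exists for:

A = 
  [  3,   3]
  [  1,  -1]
Yes.
A[1,1] = 3 ≠ 0, so Gaussian elimination proceeds without a row swap: multiplier ℓ₂₁ = (1)/(3) = 1/3, and U[2,2] = -1 - (1/3)(3) = -2.
L = 
  [  1,   0]
  [1/3,   1]
U = 
  [  3,   3]
  [  0,  -2]
Check row 2 of LU: [(1/3)(3), (1/3)(3) + (-2)] = [1, -1] = row 2 of A ✓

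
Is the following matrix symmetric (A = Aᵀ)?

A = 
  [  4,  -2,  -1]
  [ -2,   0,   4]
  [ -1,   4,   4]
Yes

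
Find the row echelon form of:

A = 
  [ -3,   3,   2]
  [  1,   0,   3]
Row operations:
R2 → R2 + (1/3)·R1

Resulting echelon form:
REF = 
  [  -3,    3,    2]
  [   0,    1, 11/3]

Rank = 2 (number of non-zero pivot rows).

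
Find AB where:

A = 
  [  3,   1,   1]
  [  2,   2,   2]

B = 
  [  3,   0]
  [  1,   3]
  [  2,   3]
A is 2×3 and B is 3×2, so AB is 2×2. Each entry is (row of A)·(column of B):
AB[1,1] = (3)(3) + (1)(1) + (1)(2) = 12
AB[1,2] = (3)(0) + (1)(3) + (1)(3) = 6
AB[2,1] = (2)(3) + (2)(1) + (2)(2) = 12
AB[2,2] = (2)(0) + (2)(3) + (2)(3) = 12

AB = 
  [ 12,   6]
  [ 12,  12]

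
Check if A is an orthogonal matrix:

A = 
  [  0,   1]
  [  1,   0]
Yes

AᵀA = 
  [  1,   0]
  [  0,   1]
= I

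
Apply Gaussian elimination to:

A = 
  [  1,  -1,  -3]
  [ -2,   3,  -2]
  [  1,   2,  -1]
Row operations:
R2 → R2 + (2)·R1
R3 → R3 - (1)·R1
R3 → R3 - (3)·R2

Resulting echelon form:
REF = 
  [  1,  -1,  -3]
  [  0,   1,  -8]
  [  0,   0,  26]

Rank = 3 (number of non-zero pivot rows).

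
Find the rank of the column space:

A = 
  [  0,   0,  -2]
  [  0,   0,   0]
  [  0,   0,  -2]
dim(Col(A)) = 1

Row reduce:
R3 → R3 - (1)·R1
REF = 
  [  0,   0,  -2]
  [  0,   0,   0]
  [  0,   0,   0]
Pivot columns: 3 → 1 pivot.
dim(Col(A)) = number of pivot columns = 1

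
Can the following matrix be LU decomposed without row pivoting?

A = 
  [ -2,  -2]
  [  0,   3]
Yes.
A[1,1] = -2 ≠ 0, so Gaussian elimination proceeds without a row swap: multiplier ℓ₂₁ = (0)/(-2) = 0, and U[2,2] = 3 - (0)(-2) = 3.
L = 
  [  1,   0]
  [  0,   1]
U = 
  [ -2,  -2]
  [  0,   3]
Check row 2 of LU: [(0)(-2), (0)(-2) + 3] = [0, 3] = row 2 of A ✓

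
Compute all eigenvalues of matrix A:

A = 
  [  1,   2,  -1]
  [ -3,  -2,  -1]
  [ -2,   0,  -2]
λ = 0, (-3 + i√7)/2, (-3 - i√7)/2  (≈ 0, -1.5 + 1.323i, -1.5 - 1.323i)

Characteristic polynomial: det(λI - A) = λ³ + 3λ² + 4λ
The constant term is 0, so λ = 0 is a root: p(λ) = λ(λ² + 3λ + 4)
λ² + 3λ + 4 = 0  ⇒  λ = (-3 ± √((3)² - 4·(4)))/2 = (-3 ± √(-7))/2
  = (-3 + i√7)/2,  (-3 - i√7)/2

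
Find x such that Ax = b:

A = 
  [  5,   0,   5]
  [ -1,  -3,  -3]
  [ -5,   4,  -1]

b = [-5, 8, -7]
Row reduce the augmented matrix [A|b]:
R2 → R2 + (1/5)·R1
R3 → R3 + (1)·R1
R3 → R3 + (4/3)·R2
REF = 
  [   5,    0,    5,   -5]
  [   0,   -3,   -2,    7]
  [   0,    0,  4/3, -8/3]

Back-substitution:
x₃ = (-8/3) / (4/3) = -2
x₂ = (7 - (-2)(-2)) / (-3) = -1
x₁ = (-5 - (0)(-1) - (5)(-2)) / 5 = 1

x = [1, -1, -2]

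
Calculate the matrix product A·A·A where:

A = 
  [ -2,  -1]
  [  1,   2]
A² = A·A:
A²[1,1] = (-2)(-2) + (-1)(1) = 3
A²[1,2] = (-2)(-1) + (-1)(2) = 0
A²[2,1] = (1)(-2) + (2)(1) = 0
A²[2,2] = (1)(-1) + (2)(2) = 3
A² = 
  [  3,   0]
  [  0,   3]

A^3 = A^2·A:
A^3[1,1] = (3)(-2) + (0)(1) = -6
A^3[1,2] = (3)(-1) + (0)(2) = -3
A^3[2,1] = (0)(-2) + (3)(1) = 3
A^3[2,2] = (0)(-1) + (3)(2) = 6
A^3 = 
  [ -6,  -3]
  [  3,   6]

Therefore
A^3 = 
  [ -6,  -3]
  [  3,   6]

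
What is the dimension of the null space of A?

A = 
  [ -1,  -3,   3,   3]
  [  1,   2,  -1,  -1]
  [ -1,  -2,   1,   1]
nullity(A) = 2

Row reduce:
R2 → R2 + (1)·R1
R3 → R3 - (1)·R1
R3 → R3 + (1)·R2
REF = 
  [ -1,  -3,   3,   3]
  [  0,  -1,   2,   2]
  [  0,   0,   0,   0]
Pivot columns: 1, 2 → 2 pivots.
rank(A) = 2, so nullity(A) = 4 - 2 = 2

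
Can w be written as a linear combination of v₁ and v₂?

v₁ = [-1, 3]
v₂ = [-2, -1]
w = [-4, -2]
Yes

Form the augmented matrix and row-reduce:
[v₁|v₂|w] = 
  [ -1,  -2,  -4]
  [  3,  -1,  -2]
R2 → R2 + (3)·R1
REF = 
  [ -1,  -2,  -4]
  [  0,  -7, -14]

No row of the form [0 0 | nonzero], so the system is consistent. Back-substitution gives c₁ = 0, c₂ = 2: w = (0)·v₁ + (2)·v₂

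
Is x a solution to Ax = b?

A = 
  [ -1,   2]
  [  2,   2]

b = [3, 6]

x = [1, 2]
Yes

Ax = [3, 6] = b ✓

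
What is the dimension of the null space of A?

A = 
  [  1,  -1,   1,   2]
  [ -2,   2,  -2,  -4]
nullity(A) = 3

Row reduce:
R2 → R2 + (2)·R1
REF = 
  [  1,  -1,   1,   2]
  [  0,   0,   0,   0]
Pivot columns: 1 → 1 pivot.
rank(A) = 1, so nullity(A) = 4 - 1 = 3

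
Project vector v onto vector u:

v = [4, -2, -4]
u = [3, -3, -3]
v·u = (4)(3) + (-2)(-3) + (-4)(-3) = 30
u·u = (3)² + (-3)² + (-3)² = 27
proj_u(v) = (v·u / u·u) × u = (30/27) × u = (10/9) × u

proj_u(v) = [10/3, -10/3, -10/3]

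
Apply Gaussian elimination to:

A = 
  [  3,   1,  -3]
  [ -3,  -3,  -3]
Row operations:
R2 → R2 + (1)·R1

Resulting echelon form:
REF = 
  [  3,   1,  -3]
  [  0,  -2,  -6]

Rank = 2 (number of non-zero pivot rows).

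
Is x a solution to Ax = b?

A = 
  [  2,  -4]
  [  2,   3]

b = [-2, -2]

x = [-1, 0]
Yes

Ax = [-2, -2] = b ✓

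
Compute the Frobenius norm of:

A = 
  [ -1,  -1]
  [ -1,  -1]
||A||_F = 2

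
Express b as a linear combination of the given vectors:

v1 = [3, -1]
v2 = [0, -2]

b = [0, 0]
c1 = 0, c2 = 0

b = 0·v1 + 0·v2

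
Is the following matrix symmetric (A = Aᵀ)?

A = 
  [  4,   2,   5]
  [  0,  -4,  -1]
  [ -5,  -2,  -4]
No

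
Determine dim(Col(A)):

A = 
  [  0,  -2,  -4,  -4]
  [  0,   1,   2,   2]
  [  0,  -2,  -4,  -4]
Row reduce:
R2 → R2 + (1/2)·R1
R3 → R3 - (1)·R1
REF = 
  [  0,  -2,  -4,  -4]
  [  0,   0,   0,   0]
  [  0,   0,   0,   0]
Pivot columns: 2 → 1 pivot.
dim(Col(A)) = number of pivot columns = 1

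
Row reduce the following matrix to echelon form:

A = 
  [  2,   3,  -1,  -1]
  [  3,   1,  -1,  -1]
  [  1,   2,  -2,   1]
Row operations:
R2 → R2 - (3/2)·R1
R3 → R3 - (1/2)·R1
R3 → R3 + (1/7)·R2

Resulting echelon form:
REF = 
  [    2,     3,    -1,    -1]
  [    0,  -7/2,   1/2,   1/2]
  [    0,     0, -10/7,  11/7]

Rank = 3 (number of non-zero pivot rows).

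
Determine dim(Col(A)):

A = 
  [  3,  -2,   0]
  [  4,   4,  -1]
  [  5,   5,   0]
Row reduce:
R2 → R2 - (4/3)·R1
R3 → R3 - (5/3)·R1
R3 → R3 - (5/4)·R2
REF = 
  [   3,   -2,    0]
  [   0, 20/3,   -1]
  [   0,    0,  5/4]
Pivot columns: 1, 2, 3 → 3 pivots.
dim(Col(A)) = number of pivot columns = 3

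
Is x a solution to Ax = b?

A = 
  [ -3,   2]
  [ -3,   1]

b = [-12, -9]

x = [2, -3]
Yes

Ax = [-12, -9] = b ✓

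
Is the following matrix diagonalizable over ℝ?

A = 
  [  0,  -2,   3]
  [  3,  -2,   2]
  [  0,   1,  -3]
No

Characteristic polynomial: det(λI - A) = λ³ + 5λ² + 10λ + 9
By the rational root theorem any rational root is an integer dividing 9; none of those is a root, so p(λ) has no rational roots and hence (being an irreducible cubic) no repeated roots.
Discriminant of the cubic: Δ = -87
Δ < 0 ⇒ one real eigenvalue and a complex-conjugate pair: λ ≈ -2.393, -1.304 + 1.436i, -1.304 - 1.436i
Has complex eigenvalues (not diagonalizable over ℝ).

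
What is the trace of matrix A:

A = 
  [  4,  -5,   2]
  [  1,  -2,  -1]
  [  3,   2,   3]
5

tr(A) = 4 + -2 + 3 = 5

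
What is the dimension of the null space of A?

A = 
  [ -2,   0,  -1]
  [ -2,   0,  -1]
nullity(A) = 2

Row reduce:
R2 → R2 - (1)·R1
REF = 
  [ -2,   0,  -1]
  [  0,   0,   0]
Pivot columns: 1 → 1 pivot.
rank(A) = 1, so nullity(A) = 3 - 1 = 2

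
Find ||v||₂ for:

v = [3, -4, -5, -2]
7.348

||v||₂ = √((3)² + (-4)² + (-5)² + (-2)²) = √54 = 7.348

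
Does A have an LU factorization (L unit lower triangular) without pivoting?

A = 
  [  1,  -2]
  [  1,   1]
Yes.
A[1,1] = 1 ≠ 0, so Gaussian elimination proceeds without a row swap: multiplier ℓ₂₁ = (1)/(1) = 1, and U[2,2] = 1 - (1)(-2) = 3.
L = 
  [  1,   0]
  [  1,   1]
U = 
  [  1,  -2]
  [  0,   3]
Check row 2 of LU: [(1)(1), (1)(-2) + 3] = [1, 1] = row 2 of A ✓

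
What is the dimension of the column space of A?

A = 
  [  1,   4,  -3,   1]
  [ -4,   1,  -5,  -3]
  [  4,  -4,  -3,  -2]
Row reduce:
R2 → R2 + (4)·R1
R3 → R3 - (4)·R1
R3 → R3 + (20/17)·R2
REF = 
  [     1,      4,     -3,      1]
  [     0,     17,    -17,      1]
  [     0,      0,    -11, -82/17]
Pivot columns: 1, 2, 3 → 3 pivots.
dim(Col(A)) = number of pivot columns = 3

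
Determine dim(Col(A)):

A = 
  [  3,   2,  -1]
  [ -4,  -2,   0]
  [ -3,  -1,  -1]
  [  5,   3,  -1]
dim(Col(A)) = 2

Row reduce:
R2 → R2 + (4/3)·R1
R3 → R3 + (1)·R1
R4 → R4 - (5/3)·R1
R3 → R3 - (3/2)·R2
R4 → R4 + (1/2)·R2
REF = 
  [   3,    2,   -1]
  [   0,  2/3, -4/3]
  [   0,    0,    0]
  [   0,    0,    0]
Pivot columns: 1, 2 → 2 pivots.
dim(Col(A)) = number of pivot columns = 2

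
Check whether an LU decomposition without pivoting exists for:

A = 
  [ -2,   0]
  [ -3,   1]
Yes.
A[1,1] = -2 ≠ 0, so Gaussian elimination proceeds without a row swap: multiplier ℓ₂₁ = (-3)/(-2) = 3/2, and U[2,2] = 1 - (3/2)(0) = 1.
L = 
  [  1,   0]
  [3/2,   1]
U = 
  [ -2,   0]
  [  0,   1]
Check row 2 of LU: [(3/2)(-2), (3/2)(0) + 1] = [-3, 1] = row 2 of A ✓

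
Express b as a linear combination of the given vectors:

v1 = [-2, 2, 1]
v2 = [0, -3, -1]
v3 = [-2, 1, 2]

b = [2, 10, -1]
c1 = 2, c2 = -3, c3 = -3

b = 2·v1 + -3·v2 + -3·v3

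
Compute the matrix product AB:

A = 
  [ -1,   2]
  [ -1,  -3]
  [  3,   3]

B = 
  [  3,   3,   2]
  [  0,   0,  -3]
A is 3×2 and B is 2×3, so AB is 3×3. Each entry is (row of A)·(column of B):
AB[1,1] = (-1)(3) + (2)(0) = -3
AB[1,2] = (-1)(3) + (2)(0) = -3
AB[1,3] = (-1)(2) + (2)(-3) = -8
AB[2,1] = (-1)(3) + (-3)(0) = -3
AB[2,2] = (-1)(3) + (-3)(0) = -3
AB[2,3] = (-1)(2) + (-3)(-3) = 7
AB[3,1] = (3)(3) + (3)(0) = 9
AB[3,2] = (3)(3) + (3)(0) = 9
AB[3,3] = (3)(2) + (3)(-3) = -3

AB = 
  [ -3,  -3,  -8]
  [ -3,  -3,   7]
  [  9,   9,  -3]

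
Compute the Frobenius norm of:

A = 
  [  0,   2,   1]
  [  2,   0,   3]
||A||_F = 4.243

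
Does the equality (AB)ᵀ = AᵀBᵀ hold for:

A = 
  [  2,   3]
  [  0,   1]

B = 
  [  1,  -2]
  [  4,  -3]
No

(AB)ᵀ = 
  [ 14,   4]
  [-13,  -3]

AᵀBᵀ = 
  [  2,   8]
  [  1,   9]

The two matrices differ, so (AB)ᵀ ≠ AᵀBᵀ in general. The correct identity is (AB)ᵀ = BᵀAᵀ.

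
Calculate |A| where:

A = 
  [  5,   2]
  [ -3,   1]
11

For a 2×2 matrix, det = ad - bc = (5)(1) - (2)(-3) = 11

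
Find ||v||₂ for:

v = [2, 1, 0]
2.236

||v||₂ = √((2)² + (1)² + (0)²) = √5 = 2.236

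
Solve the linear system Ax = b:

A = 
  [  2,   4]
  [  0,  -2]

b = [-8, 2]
Row reduce the augmented matrix [A|b]:
(already in echelon form)
REF = 
  [  2,   4,  -8]
  [  0,  -2,   2]

Back-substitution:
x₂ = 2 / (-2) = -1
x₁ = (-8 - (4)(-1)) / 2 = -2

x = [-2, -1]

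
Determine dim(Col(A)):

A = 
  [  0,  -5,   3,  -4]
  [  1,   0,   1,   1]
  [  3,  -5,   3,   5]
dim(Col(A)) = 3

Row reduce:
Swap R1 ↔ R2
R3 → R3 - (3)·R1
R3 → R3 - (1)·R2
REF = 
  [  1,   0,   1,   1]
  [  0,  -5,   3,  -4]
  [  0,   0,  -3,   6]
Pivot columns: 1, 2, 3 → 3 pivots.
dim(Col(A)) = number of pivot columns = 3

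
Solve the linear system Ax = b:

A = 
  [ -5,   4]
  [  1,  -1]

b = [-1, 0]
x = [1, 1]

Row reduce the augmented matrix [A|b]:
R2 → R2 + (1/5)·R1
REF = 
  [  -5,    4,   -1]
  [   0, -1/5, -1/5]

Back-substitution:
x₂ = (-1/5) / (-1/5) = 1
x₁ = (-1 - (4)(1)) / (-5) = 1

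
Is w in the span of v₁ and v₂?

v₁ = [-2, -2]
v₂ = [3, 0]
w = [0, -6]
Yes

Form the augmented matrix and row-reduce:
[v₁|v₂|w] = 
  [ -2,   3,   0]
  [ -2,   0,  -6]
R2 → R2 - (1)·R1
REF = 
  [ -2,   3,   0]
  [  0,  -3,  -6]

No row of the form [0 0 | nonzero], so the system is consistent. Back-substitution gives c₁ = 3, c₂ = 2: w = (3)·v₁ + (2)·v₂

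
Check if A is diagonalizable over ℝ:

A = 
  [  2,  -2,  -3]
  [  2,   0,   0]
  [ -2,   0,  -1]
Yes

Characteristic polynomial: det(λI - A) = λ³ - λ² - 4λ + 4
Testing integer divisors of the constant term: p(1) = 0, so (λ - 1) is a factor:
p(λ) = (λ - 1)(λ² - 4)
λ² - 4 = (λ + 2)(λ - 2)
Eigenvalues: 1, 2, -2
λ=-2: alg. mult. = 1, geom. mult. = 3 - rank(A - (-2)I) = 3 - 2 = 1
λ=1: alg. mult. = 1, geom. mult. = 3 - rank(A - (1)I) = 3 - 2 = 1
λ=2: alg. mult. = 1, geom. mult. = 3 - rank(A - (2)I) = 3 - 2 = 1
Sum of geometric multiplicities equals n, so A has n independent eigenvectors.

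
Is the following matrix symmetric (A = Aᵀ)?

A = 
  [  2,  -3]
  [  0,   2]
No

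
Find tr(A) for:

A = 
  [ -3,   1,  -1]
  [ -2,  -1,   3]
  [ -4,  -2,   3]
-1

tr(A) = -3 + -1 + 3 = -1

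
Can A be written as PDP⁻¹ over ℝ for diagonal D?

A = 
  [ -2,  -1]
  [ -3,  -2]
Yes

tr(A) = -4, det(A) = 1
Characteristic polynomial: λ² - tr(A)λ + det(A) = λ² + 4λ + 1
λ² + 4λ + 1 = 0  ⇒  λ = (-4 ± √((4)² - 4·(1)))/2 = (-4 ± √(12))/2
  = -2 + √3,  -2 - √3
Eigenvalues: -2 + √3, -2 - √3  (≈ -0.2679, -3.732)
The two irrational eigenvalues are distinct (simple), so each has alg. mult. = geom. mult. = 1.
Sum of geometric multiplicities equals n, so A has n independent eigenvectors.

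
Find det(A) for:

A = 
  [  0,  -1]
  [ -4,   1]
For a 2×2 matrix, det = ad - bc = (0)(1) - (-1)(-4) = -4

det(A) = -4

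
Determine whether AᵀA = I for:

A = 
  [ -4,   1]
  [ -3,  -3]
No

AᵀA = 
  [ 25,   5]
  [  5,  10]
≠ I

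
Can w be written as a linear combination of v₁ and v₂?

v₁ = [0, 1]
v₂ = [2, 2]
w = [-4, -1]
Yes

Form the augmented matrix and row-reduce:
[v₁|v₂|w] = 
  [  0,   2,  -4]
  [  1,   2,  -1]
Swap R1 ↔ R2
REF = 
  [  1,   2,  -1]
  [  0,   2,  -4]

No row of the form [0 0 | nonzero], so the system is consistent. Back-substitution gives c₁ = 3, c₂ = -2: w = (3)·v₁ + (-2)·v₂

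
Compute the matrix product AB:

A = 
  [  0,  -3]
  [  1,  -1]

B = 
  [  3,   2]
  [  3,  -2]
AB = 
  [ -9,   6]
  [  0,   4]

A is 2×2 and B is 2×2, so AB is 2×2. Each entry is (row of A)·(column of B):
AB[1,1] = (0)(3) + (-3)(3) = -9
AB[1,2] = (0)(2) + (-3)(-2) = 6
AB[2,1] = (1)(3) + (-1)(3) = 0
AB[2,2] = (1)(2) + (-1)(-2) = 4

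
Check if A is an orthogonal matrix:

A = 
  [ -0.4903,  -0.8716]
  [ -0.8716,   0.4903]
Yes

AᵀA = 
  [  1.0001,   0]
  [  0,   1.0001]
≈ I (equal to I up to the 4-dp rounding of the entries)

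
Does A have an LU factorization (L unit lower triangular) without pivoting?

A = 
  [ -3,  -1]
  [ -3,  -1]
Yes.
A[1,1] = -3 ≠ 0, so Gaussian elimination proceeds without a row swap: multiplier ℓ₂₁ = (-3)/(-3) = 1, and U[2,2] = -1 - (1)(-1) = 0.
L = 
  [  1,   0]
  [  1,   1]
U = 
  [ -3,  -1]
  [  0,   0]
Check row 2 of LU: [(1)(-3), (1)(-1) + 0] = [-3, -1] = row 2 of A ✓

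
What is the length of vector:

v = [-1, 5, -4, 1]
6.557

||v||₂ = √((-1)² + (5)² + (-4)² + (1)²) = √43 = 6.557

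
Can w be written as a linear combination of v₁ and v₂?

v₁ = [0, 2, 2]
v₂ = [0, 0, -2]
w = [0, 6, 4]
Yes

Form the augmented matrix and row-reduce:
[v₁|v₂|w] = 
  [  0,   0,   0]
  [  2,   0,   6]
  [  2,  -2,   4]
Swap R1 ↔ R2
R3 → R3 - (1)·R1
Swap R2 ↔ R3
REF = 
  [  2,   0,   6]
  [  0,  -2,  -2]
  [  0,   0,   0]

No row of the form [0 0 | nonzero], so the system is consistent. Back-substitution gives c₁ = 3, c₂ = 1: w = (3)·v₁ + (1)·v₂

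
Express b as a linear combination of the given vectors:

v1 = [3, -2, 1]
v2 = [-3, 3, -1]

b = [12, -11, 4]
c1 = 1, c2 = -3

b = 1·v1 + -3·v2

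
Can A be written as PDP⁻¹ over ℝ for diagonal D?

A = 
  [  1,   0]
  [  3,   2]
Yes

tr(A) = 3, det(A) = 2
Characteristic polynomial: λ² - tr(A)λ + det(A) = λ² - 3λ + 2
λ² - 3λ + 2 = (λ - 1)(λ - 2)
Eigenvalues: 2, 1
λ=1: alg. mult. = 1, geom. mult. = 2 - rank(A - (1)I) = 2 - 1 = 1
λ=2: alg. mult. = 1, geom. mult. = 2 - rank(A - (2)I) = 2 - 1 = 1
Sum of geometric multiplicities equals n, so A has n independent eigenvectors.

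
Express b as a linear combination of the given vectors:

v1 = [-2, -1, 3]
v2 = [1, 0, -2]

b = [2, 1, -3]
c1 = -1, c2 = 0

b = -1·v1 + 0·v2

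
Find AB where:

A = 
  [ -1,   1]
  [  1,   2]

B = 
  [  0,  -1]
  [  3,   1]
A is 2×2 and B is 2×2, so AB is 2×2. Each entry is (row of A)·(column of B):
AB[1,1] = (-1)(0) + (1)(3) = 3
AB[1,2] = (-1)(-1) + (1)(1) = 2
AB[2,1] = (1)(0) + (2)(3) = 6
AB[2,2] = (1)(-1) + (2)(1) = 1

AB = 
  [  3,   2]
  [  6,   1]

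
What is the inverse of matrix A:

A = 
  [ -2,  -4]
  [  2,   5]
det(A) = (-2)(5) - (-4)(2) = -2
For a 2×2 matrix, A⁻¹ = (1/det(A)) · [[d, -b], [-c, a]]
    = (-1/2) · [[5, 4], [-2, -2]]

A⁻¹ = 
  [-5/2,   -2]
  [   1,    1]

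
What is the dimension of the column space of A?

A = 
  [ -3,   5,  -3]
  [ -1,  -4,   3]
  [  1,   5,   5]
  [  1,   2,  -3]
Row reduce:
R2 → R2 - (1/3)·R1
R3 → R3 + (1/3)·R1
R4 → R4 + (1/3)·R1
R3 → R3 + (20/17)·R2
R4 → R4 + (11/17)·R2
R4 → R4 + (6/37)·R3
REF = 
  [    -3,      5,     -3]
  [     0,  -17/3,      4]
  [     0,      0, 148/17]
  [     0,      0,      0]
Pivot columns: 1, 2, 3 → 3 pivots.
dim(Col(A)) = number of pivot columns = 3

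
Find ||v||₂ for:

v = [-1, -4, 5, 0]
6.481

||v||₂ = √((-1)² + (-4)² + (5)² + (0)²) = √42 = 6.481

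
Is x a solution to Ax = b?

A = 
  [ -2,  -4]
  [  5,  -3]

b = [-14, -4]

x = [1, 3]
Yes

Ax = [-14, -4] = b ✓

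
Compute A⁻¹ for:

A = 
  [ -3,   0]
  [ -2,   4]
det(A) = (-3)(4) - (0)(-2) = -12
For a 2×2 matrix, A⁻¹ = (1/det(A)) · [[d, -b], [-c, a]]
    = (-1/12) · [[4, 0], [2, -3]]

A⁻¹ = 
  [-1/3,    0]
  [-1/6,  1/4]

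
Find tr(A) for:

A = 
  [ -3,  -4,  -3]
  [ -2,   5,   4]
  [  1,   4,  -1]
1

tr(A) = -3 + 5 + -1 = 1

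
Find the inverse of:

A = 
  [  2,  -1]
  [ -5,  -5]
det(A) = (2)(-5) - (-1)(-5) = -15
For a 2×2 matrix, A⁻¹ = (1/det(A)) · [[d, -b], [-c, a]]
    = (-1/15) · [[-5, 1], [5, 2]]

A⁻¹ = 
  [  1/3, -1/15]
  [ -1/3, -2/15]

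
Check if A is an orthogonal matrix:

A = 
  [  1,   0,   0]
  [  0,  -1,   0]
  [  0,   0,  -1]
Yes

AᵀA = 
  [  1,   0,   0]
  [  0,   1,   0]
  [  0,   0,   1]
= I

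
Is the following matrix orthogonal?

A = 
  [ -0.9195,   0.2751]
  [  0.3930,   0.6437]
No

AᵀA = 
  [  0.9999,   0]
  [  0,   0.4900]
≠ I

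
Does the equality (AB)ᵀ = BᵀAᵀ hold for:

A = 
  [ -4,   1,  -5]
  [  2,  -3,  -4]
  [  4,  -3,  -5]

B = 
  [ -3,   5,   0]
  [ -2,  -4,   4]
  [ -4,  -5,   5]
Yes

(AB)ᵀ = 
  [ 30,  16,  14]
  [  1,  42,  57]
  [-21, -32, -37]

BᵀAᵀ = 
  [ 30,  16,  14]
  [  1,  42,  57]
  [-21, -32, -37]

Both sides are equal — this is the standard identity (AB)ᵀ = BᵀAᵀ, which holds for all A, B.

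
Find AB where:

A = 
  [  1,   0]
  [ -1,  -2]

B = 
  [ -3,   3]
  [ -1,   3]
AB = 
  [ -3,   3]
  [  5,  -9]

A is 2×2 and B is 2×2, so AB is 2×2. Each entry is (row of A)·(column of B):
AB[1,1] = (1)(-3) + (0)(-1) = -3
AB[1,2] = (1)(3) + (0)(3) = 3
AB[2,1] = (-1)(-3) + (-2)(-1) = 5
AB[2,2] = (-1)(3) + (-2)(3) = -9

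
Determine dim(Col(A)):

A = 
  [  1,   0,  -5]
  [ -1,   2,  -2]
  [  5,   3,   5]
Row reduce:
R2 → R2 + (1)·R1
R3 → R3 - (5)·R1
R3 → R3 - (3/2)·R2
REF = 
  [   1,    0,   -5]
  [   0,    2,   -7]
  [   0,    0, 81/2]
Pivot columns: 1, 2, 3 → 3 pivots.
dim(Col(A)) = number of pivot columns = 3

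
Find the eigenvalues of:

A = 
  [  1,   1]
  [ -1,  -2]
tr(A) = -1, det(A) = -1
Characteristic polynomial: λ² - tr(A)λ + det(A) = λ² + λ - 1
λ² + λ - 1 = 0  ⇒  λ = (-1 ± √((1)² - 4·(-1)))/2 = (-1 ± √(5))/2
  = (-1 + √5)/2,  (-1 - √5)/2

λ = (-1 + √5)/2, (-1 - √5)/2  (≈ 0.618, -1.618)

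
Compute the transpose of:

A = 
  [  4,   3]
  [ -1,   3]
Aᵀ = 
  [  4,  -1]
  [  3,   3]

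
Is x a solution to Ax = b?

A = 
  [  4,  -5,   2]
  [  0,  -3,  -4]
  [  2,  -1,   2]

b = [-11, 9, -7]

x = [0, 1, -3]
Yes

Ax = [-11, 9, -7] = b ✓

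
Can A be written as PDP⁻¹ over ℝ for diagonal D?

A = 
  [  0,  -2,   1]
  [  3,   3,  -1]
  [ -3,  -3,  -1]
No

Characteristic polynomial: det(λI - A) = λ³ - 2λ² + 3λ + 12
By the rational root theorem any rational root is an integer dividing 12; none of those is a root, so p(λ) has no rational roots and hence (being an irreducible cubic) no repeated roots.
Discriminant of the cubic: Δ = -4872
Δ < 0 ⇒ one real eigenvalue and a complex-conjugate pair: λ ≈ 1.738 + 2.26i, 1.738 - 2.26i, -1.476
Has complex eigenvalues (not diagonalizable over ℝ).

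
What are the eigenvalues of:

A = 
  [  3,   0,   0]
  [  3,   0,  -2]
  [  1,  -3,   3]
λ = 3, (3 + √33)/2, (3 - √33)/2  (≈ 3, 4.372, -1.372)

Characteristic polynomial: det(λI - A) = λ³ - 6λ² + 3λ + 18
Testing integer divisors of the constant term: p(3) = 0, so (λ - 3) is a factor:
p(λ) = (λ - 3)(λ² - 3λ - 6)
λ² - 3λ - 6 = 0  ⇒  λ = (3 ± √((-3)² - 4·(-6)))/2 = (3 ± √(33))/2
  = (3 + √33)/2,  (3 - √33)/2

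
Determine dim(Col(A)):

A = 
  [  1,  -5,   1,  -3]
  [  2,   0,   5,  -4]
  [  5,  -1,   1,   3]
Row reduce:
R2 → R2 - (2)·R1
R3 → R3 - (5)·R1
R3 → R3 - (12/5)·R2
REF = 
  [    1,    -5,     1,    -3]
  [    0,    10,     3,     2]
  [    0,     0, -56/5,  66/5]
Pivot columns: 1, 2, 3 → 3 pivots.
dim(Col(A)) = number of pivot columns = 3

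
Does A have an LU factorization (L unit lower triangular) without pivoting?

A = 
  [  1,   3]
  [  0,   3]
Yes.
A[1,1] = 1 ≠ 0, so Gaussian elimination proceeds without a row swap: multiplier ℓ₂₁ = (0)/(1) = 0, and U[2,2] = 3 - (0)(3) = 3.
L = 
  [  1,   0]
  [  0,   1]
U = 
  [  1,   3]
  [  0,   3]
Check row 2 of LU: [(0)(1), (0)(3) + 3] = [0, 3] = row 2 of A ✓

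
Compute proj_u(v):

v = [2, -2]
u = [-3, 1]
proj_u(v) = [12/5, -4/5]

v·u = (2)(-3) + (-2)(1) = -8
u·u = (-3)² + (1)² = 10
proj_u(v) = (v·u / u·u) × u = (-8/10) × u = (-4/5) × u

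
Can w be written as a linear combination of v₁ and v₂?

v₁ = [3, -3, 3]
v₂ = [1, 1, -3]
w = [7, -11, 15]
Yes

Form the augmented matrix and row-reduce:
[v₁|v₂|w] = 
  [  3,   1,   7]
  [ -3,   1, -11]
  [  3,  -3,  15]
R2 → R2 + (1)·R1
R3 → R3 - (1)·R1
R3 → R3 + (2)·R2
REF = 
  [  3,   1,   7]
  [  0,   2,  -4]
  [  0,   0,   0]

No row of the form [0 0 | nonzero], so the system is consistent. Back-substitution gives c₁ = 3, c₂ = -2: w = (3)·v₁ + (-2)·v₂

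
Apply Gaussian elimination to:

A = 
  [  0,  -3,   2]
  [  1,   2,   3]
Row operations:
Swap R1 ↔ R2

Resulting echelon form:
REF = 
  [  1,   2,   3]
  [  0,  -3,   2]

Rank = 2 (number of non-zero pivot rows).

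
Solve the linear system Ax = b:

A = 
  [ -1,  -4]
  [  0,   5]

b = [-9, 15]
x = [-3, 3]

Row reduce the augmented matrix [A|b]:
(already in echelon form)
REF = 
  [ -1,  -4,  -9]
  [  0,   5,  15]

Back-substitution:
x₂ = 15 / 5 = 3
x₁ = (-9 - (-4)(3)) / (-1) = -3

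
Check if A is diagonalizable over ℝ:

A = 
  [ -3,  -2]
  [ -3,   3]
Yes

tr(A) = 0, det(A) = -15
Characteristic polynomial: λ² - tr(A)λ + det(A) = λ² - 15
λ² - 15 = 0  ⇒  λ = (0 ± √((0)² - 4·(-15)))/2 = (0 ± √(60))/2
  = √15,  -√15
Eigenvalues: √15, -√15  (≈ 3.873, -3.873)
The two irrational eigenvalues are distinct (simple), so each has alg. mult. = geom. mult. = 1.
Sum of geometric multiplicities equals n, so A has n independent eigenvectors.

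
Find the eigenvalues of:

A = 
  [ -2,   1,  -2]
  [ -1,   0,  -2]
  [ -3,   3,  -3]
λ = -1, -1, -3

Characteristic polynomial: det(λI - A) = λ³ + 5λ² + 7λ + 3
Testing integer divisors of the constant term: p(-1) = 0, so (λ + 1) is a factor:
p(λ) = (λ + 1)(λ² + 4λ + 3)
λ² + 4λ + 3 = (λ + 3)(λ + 1)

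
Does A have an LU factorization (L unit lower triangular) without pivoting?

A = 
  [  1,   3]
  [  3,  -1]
Yes.
A[1,1] = 1 ≠ 0, so Gaussian elimination proceeds without a row swap: multiplier ℓ₂₁ = (3)/(1) = 3, and U[2,2] = -1 - (3)(3) = -10.
L = 
  [  1,   0]
  [  3,   1]
U = 
  [  1,   3]
  [  0, -10]
Check row 2 of LU: [(3)(1), (3)(3) + (-10)] = [3, -1] = row 2 of A ✓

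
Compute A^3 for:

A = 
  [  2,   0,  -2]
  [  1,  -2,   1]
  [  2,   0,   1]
A² = A·A:
A²[1,1] = (2)(2) + (0)(1) + (-2)(2) = 0
A²[1,2] = (2)(0) + (0)(-2) + (-2)(0) = 0
A²[1,3] = (2)(-2) + (0)(1) + (-2)(1) = -6
A²[2,1] = (1)(2) + (-2)(1) + (1)(2) = 2
A²[2,2] = (1)(0) + (-2)(-2) + (1)(0) = 4
A²[2,3] = (1)(-2) + (-2)(1) + (1)(1) = -3
A²[3,1] = (2)(2) + (0)(1) + (1)(2) = 6
A²[3,2] = (2)(0) + (0)(-2) + (1)(0) = 0
A²[3,3] = (2)(-2) + (0)(1) + (1)(1) = -3
A² = 
  [  0,   0,  -6]
  [  2,   4,  -3]
  [  6,   0,  -3]

A^3 = A^2·A:
A^3[1,1] = (0)(2) + (0)(1) + (-6)(2) = -12
A^3[1,2] = (0)(0) + (0)(-2) + (-6)(0) = 0
A^3[1,3] = (0)(-2) + (0)(1) + (-6)(1) = -6
A^3[2,1] = (2)(2) + (4)(1) + (-3)(2) = 2
A^3[2,2] = (2)(0) + (4)(-2) + (-3)(0) = -8
A^3[2,3] = (2)(-2) + (4)(1) + (-3)(1) = -3
A^3[3,1] = (6)(2) + (0)(1) + (-3)(2) = 6
A^3[3,2] = (6)(0) + (0)(-2) + (-3)(0) = 0
A^3[3,3] = (6)(-2) + (0)(1) + (-3)(1) = -15
A^3 = 
  [-12,   0,  -6]
  [  2,  -8,  -3]
  [  6,   0, -15]

Therefore
A^3 = 
  [-12,   0,  -6]
  [  2,  -8,  -3]
  [  6,   0, -15]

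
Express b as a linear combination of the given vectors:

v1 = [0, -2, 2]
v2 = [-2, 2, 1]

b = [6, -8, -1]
c1 = 1, c2 = -3

b = 1·v1 + -3·v2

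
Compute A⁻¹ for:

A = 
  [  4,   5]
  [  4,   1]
det(A) = (4)(1) - (5)(4) = -16
For a 2×2 matrix, A⁻¹ = (1/det(A)) · [[d, -b], [-c, a]]
    = (-1/16) · [[1, -5], [-4, 4]]

A⁻¹ = 
  [-1/16,  5/16]
  [  1/4,  -1/4]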